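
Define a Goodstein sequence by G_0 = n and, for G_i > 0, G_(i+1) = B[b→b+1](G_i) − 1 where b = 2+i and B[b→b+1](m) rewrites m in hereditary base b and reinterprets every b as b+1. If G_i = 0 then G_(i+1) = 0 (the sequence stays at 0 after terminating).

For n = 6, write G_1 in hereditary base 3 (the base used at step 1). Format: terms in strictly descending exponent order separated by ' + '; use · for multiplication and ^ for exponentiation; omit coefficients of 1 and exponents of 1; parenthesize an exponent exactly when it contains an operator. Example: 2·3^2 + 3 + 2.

3^3 + 2

G_0 = 6. HB_2(6) = 2^2 + 2. Bump = 30. G_1 = 29.
G_1 = 29. HB_3(29) = 3^3 + 2. Bump = 258. G_2 = 257.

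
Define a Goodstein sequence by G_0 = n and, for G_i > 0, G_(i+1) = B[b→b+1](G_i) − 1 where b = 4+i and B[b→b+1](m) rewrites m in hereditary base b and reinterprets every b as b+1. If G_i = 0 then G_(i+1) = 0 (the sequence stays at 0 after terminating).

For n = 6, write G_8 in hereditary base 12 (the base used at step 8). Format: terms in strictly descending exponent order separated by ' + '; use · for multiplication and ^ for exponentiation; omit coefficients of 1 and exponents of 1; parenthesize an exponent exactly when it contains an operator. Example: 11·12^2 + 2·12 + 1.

G_0=6  [base 4] 4 + 2  →[4↦5]→  5 + 2 = 7  −1 ⇒ G_1=6
G_1=6  [base 5] 5 + 1  →[5↦6]→  6 + 1 = 7  −1 ⇒ G_2=6
G_2=6  [base 6] 6  →[6↦7]→  7 = 7  −1 ⇒ G_3=6
G_3=6  [base 7] 6  →[7↦8]→  6 = 6  −1 ⇒ G_4=5
G_4=5  [base 8] 5  →[8↦9]→  5 = 5  −1 ⇒ G_5=4
G_5=4  [base 9] 4  →[9↦10]→  4 = 4  −1 ⇒ G_6=3
G_6=3  [base 10] 3  →[10↦11]→  3 = 3  −1 ⇒ G_7=2
G_7=2  [base 11] 2  →[11↦12]→  2 = 2  −1 ⇒ G_8=1
G_8=1  [base 12] 1  →[12↦13]→  1 = 1  −1 ⇒ G_9=0

1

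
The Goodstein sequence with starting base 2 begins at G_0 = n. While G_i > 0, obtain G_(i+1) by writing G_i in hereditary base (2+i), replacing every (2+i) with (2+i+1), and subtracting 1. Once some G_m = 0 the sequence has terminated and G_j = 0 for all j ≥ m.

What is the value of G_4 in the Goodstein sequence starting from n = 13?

base 2: 13 = 2^(2 + 1) + 2^2 + 1; at 3: 3^(3 + 1) + 3^3 + 1 = 109; next = 108
base 3: 108 = 3^(3 + 1) + 3^3; at 4: 4^(4 + 1) + 4^4 = 1280; next = 1279
base 4: 1279 = 4^(4 + 1) + 3·4^3 + 3·4^2 + 3·4 + 3; at 5: 5^(5 + 1) + 3·5^3 + 3·5^2 + 3·5 + 3 = 16093; next = 16092
base 5: 16092 = 5^(5 + 1) + 3·5^3 + 3·5^2 + 3·5 + 2; at 6: 6^(6 + 1) + 3·6^3 + 3·6^2 + 3·6 + 2 = 280712; next = 280711
base 6: 280711 = 6^(6 + 1) + 3·6^3 + 3·6^2 + 3·6 + 1; at 7: 7^(7 + 1) + 3·7^3 + 3·7^2 + 3·7 + 1 = 5765999; next = 5765998

280711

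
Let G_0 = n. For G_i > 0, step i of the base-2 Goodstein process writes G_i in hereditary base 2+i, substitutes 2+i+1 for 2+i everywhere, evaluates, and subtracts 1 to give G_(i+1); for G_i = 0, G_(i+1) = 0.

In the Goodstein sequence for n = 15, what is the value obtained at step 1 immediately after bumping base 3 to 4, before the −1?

1284

(0) 15|_2 = 2^(2 + 1) + 2^2 + 2 + 1 ↦ 3^(3 + 1) + 3^3 + 3 + 1|_3 = 112 ⇒ 111
(1) 111|_3 = 3^(3 + 1) + 3^3 + 3 ↦ 4^(4 + 1) + 4^4 + 4|_4 = 1284 ⇒ 1283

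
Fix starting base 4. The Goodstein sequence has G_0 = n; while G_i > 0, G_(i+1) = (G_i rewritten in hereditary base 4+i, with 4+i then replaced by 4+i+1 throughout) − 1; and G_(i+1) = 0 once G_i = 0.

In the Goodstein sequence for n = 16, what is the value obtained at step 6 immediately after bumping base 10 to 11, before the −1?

42

base 4: 16 = 4^2; at 5: 5^2 = 25; next = 24
base 5: 24 = 4·5 + 4; at 6: 4·6 + 4 = 28; next = 27
base 6: 27 = 4·6 + 3; at 7: 4·7 + 3 = 31; next = 30
base 7: 30 = 4·7 + 2; at 8: 4·8 + 2 = 34; next = 33
base 8: 33 = 4·8 + 1; at 9: 4·9 + 1 = 37; next = 36
base 9: 36 = 4·9; at 10: 4·10 = 40; next = 39
base 10: 39 = 3·10 + 9; at 11: 3·11 + 9 = 42; next = 41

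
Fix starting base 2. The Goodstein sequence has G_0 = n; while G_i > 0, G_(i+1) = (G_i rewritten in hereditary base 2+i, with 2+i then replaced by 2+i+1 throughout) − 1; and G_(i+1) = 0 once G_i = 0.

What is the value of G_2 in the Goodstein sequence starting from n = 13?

1279

[0] 13 ≡ 2^(2 + 1) + 2^2 + 1 (base 2). Lift 3: 109. −1: 108.
[1] 108 ≡ 3^(3 + 1) + 3^3 (base 3). Lift 4: 1280. −1: 1279.
[2] 1279 ≡ 4^(4 + 1) + 3·4^3 + 3·4^2 + 3·4 + 3 (base 4). Lift 5: 16093. −1: 16092.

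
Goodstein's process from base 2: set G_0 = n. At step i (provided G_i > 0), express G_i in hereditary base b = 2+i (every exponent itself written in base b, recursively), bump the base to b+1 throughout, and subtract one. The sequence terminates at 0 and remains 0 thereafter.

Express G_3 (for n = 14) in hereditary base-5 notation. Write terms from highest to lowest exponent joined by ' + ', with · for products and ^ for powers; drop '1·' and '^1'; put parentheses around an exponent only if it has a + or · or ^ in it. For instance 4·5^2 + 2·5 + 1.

G_0=14  [base 2] 2^(2 + 1) + 2^2 + 2  →[2↦3]→  3^(3 + 1) + 3^3 + 3 = 111  −1 ⇒ G_1=110
G_1=110  [base 3] 3^(3 + 1) + 3^3 + 2  →[3↦4]→  4^(4 + 1) + 4^4 + 2 = 1282  −1 ⇒ G_2=1281
G_2=1281  [base 4] 4^(4 + 1) + 4^4 + 1  →[4↦5]→  5^(5 + 1) + 5^5 + 1 = 18751  −1 ⇒ G_3=18750

5^(5 + 1) + 5^5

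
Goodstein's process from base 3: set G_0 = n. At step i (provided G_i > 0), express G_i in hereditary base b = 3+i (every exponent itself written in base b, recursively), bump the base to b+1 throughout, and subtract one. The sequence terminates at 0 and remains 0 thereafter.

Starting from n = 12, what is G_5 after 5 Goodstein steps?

G_0=12  [base 3] 3^2 + 3  →[3↦4]→  4^2 + 4 = 20  −1 ⇒ G_1=19
G_1=19  [base 4] 4^2 + 3  →[4↦5]→  5^2 + 3 = 28  −1 ⇒ G_2=27
G_2=27  [base 5] 5^2 + 2  →[5↦6]→  6^2 + 2 = 38  −1 ⇒ G_3=37
G_3=37  [base 6] 6^2 + 1  →[6↦7]→  7^2 + 1 = 50  −1 ⇒ G_4=49
G_4=49  [base 7] 7^2  →[7↦8]→  8^2 = 64  −1 ⇒ G_5=63
G_5=63  [base 8] 7·8 + 7  →[8↦9]→  7·9 + 7 = 70  −1 ⇒ G_6=69

63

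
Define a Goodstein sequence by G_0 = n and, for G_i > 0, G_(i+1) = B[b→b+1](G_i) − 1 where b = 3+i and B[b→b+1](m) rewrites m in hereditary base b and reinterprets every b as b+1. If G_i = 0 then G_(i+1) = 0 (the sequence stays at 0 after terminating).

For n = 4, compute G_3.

3

[0] 4 ≡ 3 + 1 (base 3). Lift 4: 5. −1: 4.
[1] 4 ≡ 4 (base 4). Lift 5: 5. −1: 4.
[2] 4 ≡ 4 (base 5). Lift 6: 4. −1: 3.
[3] 3 ≡ 3 (base 6). Lift 7: 3. −1: 2.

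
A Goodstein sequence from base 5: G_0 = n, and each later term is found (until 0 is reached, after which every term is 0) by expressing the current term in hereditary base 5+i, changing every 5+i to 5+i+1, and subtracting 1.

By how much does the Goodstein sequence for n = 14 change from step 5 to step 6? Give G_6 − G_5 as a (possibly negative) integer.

base 5: 14 = 2·5 + 4; at 6: 2·6 + 4 = 16; next = 15
base 6: 15 = 2·6 + 3; at 7: 2·7 + 3 = 17; next = 16
base 7: 16 = 2·7 + 2; at 8: 2·8 + 2 = 18; next = 17
base 8: 17 = 2·8 + 1; at 9: 2·9 + 1 = 19; next = 18
base 9: 18 = 2·9; at 10: 2·10 = 20; next = 19
base 10: 19 = 10 + 9; at 11: 11 + 9 = 20; next = 19

0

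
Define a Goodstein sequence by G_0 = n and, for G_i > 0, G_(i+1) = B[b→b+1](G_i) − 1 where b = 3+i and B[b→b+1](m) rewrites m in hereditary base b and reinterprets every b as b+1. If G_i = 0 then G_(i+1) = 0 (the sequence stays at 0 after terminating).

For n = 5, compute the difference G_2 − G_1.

0

G_0 = 5. HB_3(5) = 3 + 2. Bump = 6. G_1 = 5.
G_1 = 5. HB_4(5) = 4 + 1. Bump = 6. G_2 = 5.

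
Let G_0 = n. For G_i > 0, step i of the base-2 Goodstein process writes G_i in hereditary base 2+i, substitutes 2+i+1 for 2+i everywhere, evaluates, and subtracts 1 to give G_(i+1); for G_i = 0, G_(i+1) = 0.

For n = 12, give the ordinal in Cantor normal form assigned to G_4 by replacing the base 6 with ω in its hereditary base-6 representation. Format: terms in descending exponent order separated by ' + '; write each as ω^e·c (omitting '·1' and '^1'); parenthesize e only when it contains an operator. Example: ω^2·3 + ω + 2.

ω^(ω + 1) + ω^2·2 + ω + 5

12 —HB2→ 2^(2 + 1) + 2^2 —bump→ 3^(3 + 1) + 3^3 = 108 —(−1)→ 107
107 —HB3→ 3^(3 + 1) + 2·3^2 + 2·3 + 2 —bump→ 4^(4 + 1) + 2·4^2 + 2·4 + 2 = 1066 —(−1)→ 1065
1065 —HB4→ 4^(4 + 1) + 2·4^2 + 2·4 + 1 —bump→ 5^(5 + 1) + 2·5^2 + 2·5 + 1 = 15686 —(−1)→ 15685
15685 —HB5→ 5^(5 + 1) + 2·5^2 + 2·5 —bump→ 6^(6 + 1) + 2·6^2 + 2·6 = 280020 —(−1)→ 280019
280019 —HB6→ 6^(6 + 1) + 2·6^2 + 6 + 5 —bump→ 7^(7 + 1) + 2·7^2 + 7 + 5 = 5764911 —(−1)→ 5764910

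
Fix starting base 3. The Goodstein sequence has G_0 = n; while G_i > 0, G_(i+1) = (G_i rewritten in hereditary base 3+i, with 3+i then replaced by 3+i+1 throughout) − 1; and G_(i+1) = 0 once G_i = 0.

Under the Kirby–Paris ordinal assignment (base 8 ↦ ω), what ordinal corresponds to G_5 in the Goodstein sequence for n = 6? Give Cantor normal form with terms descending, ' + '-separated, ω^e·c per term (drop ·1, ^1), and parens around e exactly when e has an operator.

G_0 = 6. HB_3(6) = 2·3. Bump = 8. G_1 = 7.
G_1 = 7. HB_4(7) = 4 + 3. Bump = 8. G_2 = 7.
G_2 = 7. HB_5(7) = 5 + 2. Bump = 8. G_3 = 7.
G_3 = 7. HB_6(7) = 6 + 1. Bump = 8. G_4 = 7.
G_4 = 7. HB_7(7) = 7. Bump = 8. G_5 = 7.
G_5 = 7. HB_8(7) = 7. Bump = 7. G_6 = 6.

7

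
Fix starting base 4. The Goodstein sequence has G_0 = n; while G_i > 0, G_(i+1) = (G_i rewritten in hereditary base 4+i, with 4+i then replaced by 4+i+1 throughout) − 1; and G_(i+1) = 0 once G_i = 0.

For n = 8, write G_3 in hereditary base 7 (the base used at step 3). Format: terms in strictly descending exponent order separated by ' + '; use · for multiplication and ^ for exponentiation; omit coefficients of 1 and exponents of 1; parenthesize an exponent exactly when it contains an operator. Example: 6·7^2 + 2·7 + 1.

7 + 2

(0) 8|_4 = 2·4 ↦ 2·5|_5 = 10 ⇒ 9
(1) 9|_5 = 5 + 4 ↦ 6 + 4|_6 = 10 ⇒ 9
(2) 9|_6 = 6 + 3 ↦ 7 + 3|_7 = 10 ⇒ 9
(3) 9|_7 = 7 + 2 ↦ 8 + 2|_8 = 10 ⇒ 9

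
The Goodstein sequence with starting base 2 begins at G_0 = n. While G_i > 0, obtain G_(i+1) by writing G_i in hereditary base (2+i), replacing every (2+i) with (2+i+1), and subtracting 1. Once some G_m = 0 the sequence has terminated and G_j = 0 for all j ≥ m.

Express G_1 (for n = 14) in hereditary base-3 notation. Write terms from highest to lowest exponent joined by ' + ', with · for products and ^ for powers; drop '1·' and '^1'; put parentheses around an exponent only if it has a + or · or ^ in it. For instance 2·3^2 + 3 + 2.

[0] 14 ≡ 2^(2 + 1) + 2^2 + 2 (base 2). Lift 3: 111. −1: 110.
[1] 110 ≡ 3^(3 + 1) + 3^3 + 2 (base 3). Lift 4: 1282. −1: 1281.

3^(3 + 1) + 3^3 + 2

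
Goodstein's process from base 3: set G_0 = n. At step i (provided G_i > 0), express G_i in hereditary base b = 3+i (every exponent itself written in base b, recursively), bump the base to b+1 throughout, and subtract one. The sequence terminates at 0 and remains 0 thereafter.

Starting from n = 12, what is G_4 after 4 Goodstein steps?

49

G_0=12  [base 3] 3^2 + 3  →[3↦4]→  4^2 + 4 = 20  −1 ⇒ G_1=19
G_1=19  [base 4] 4^2 + 3  →[4↦5]→  5^2 + 3 = 28  −1 ⇒ G_2=27
G_2=27  [base 5] 5^2 + 2  →[5↦6]→  6^2 + 2 = 38  −1 ⇒ G_3=37
G_3=37  [base 6] 6^2 + 1  →[6↦7]→  7^2 + 1 = 50  −1 ⇒ G_4=49
G_4=49  [base 7] 7^2  →[7↦8]→  8^2 = 64  −1 ⇒ G_5=63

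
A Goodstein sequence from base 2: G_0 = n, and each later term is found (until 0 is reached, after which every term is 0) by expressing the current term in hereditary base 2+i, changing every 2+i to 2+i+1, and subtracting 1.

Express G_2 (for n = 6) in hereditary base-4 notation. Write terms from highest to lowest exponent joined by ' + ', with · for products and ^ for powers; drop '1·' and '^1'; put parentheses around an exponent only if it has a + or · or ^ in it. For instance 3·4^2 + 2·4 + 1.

6 —HB2→ 2^2 + 2 —bump→ 3^3 + 3 = 30 —(−1)→ 29
29 —HB3→ 3^3 + 2 —bump→ 4^4 + 2 = 258 —(−1)→ 257
257 —HB4→ 4^4 + 1 —bump→ 5^5 + 1 = 3126 —(−1)→ 3125

4^4 + 1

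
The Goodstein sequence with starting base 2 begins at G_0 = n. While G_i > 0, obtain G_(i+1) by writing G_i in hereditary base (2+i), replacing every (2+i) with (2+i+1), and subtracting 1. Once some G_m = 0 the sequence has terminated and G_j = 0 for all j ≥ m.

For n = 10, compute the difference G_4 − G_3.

264310

i=0: 10 = 2^(2 + 1) + 2 (b=2); 2→3: 3^(3 + 1) + 3 = 84; 84−1 = 83
i=1: 83 = 3^(3 + 1) + 2 (b=3); 3→4: 4^(4 + 1) + 2 = 1026; 1026−1 = 1025
i=2: 1025 = 4^(4 + 1) + 1 (b=4); 4→5: 5^(5 + 1) + 1 = 15626; 15626−1 = 15625
i=3: 15625 = 5^(5 + 1) (b=5); 5→6: 6^(6 + 1) = 279936; 279936−1 = 279935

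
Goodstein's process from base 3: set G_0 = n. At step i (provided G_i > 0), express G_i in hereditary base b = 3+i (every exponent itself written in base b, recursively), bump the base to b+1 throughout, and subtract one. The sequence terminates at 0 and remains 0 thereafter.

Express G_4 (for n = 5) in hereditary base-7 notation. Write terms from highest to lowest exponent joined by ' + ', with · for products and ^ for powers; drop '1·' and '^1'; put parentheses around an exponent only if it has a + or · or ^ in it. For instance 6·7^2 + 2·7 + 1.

4

i=0: 5 = 3 + 2 (b=3); 3→4: 4 + 2 = 6; 6−1 = 5
i=1: 5 = 4 + 1 (b=4); 4→5: 5 + 1 = 6; 6−1 = 5
i=2: 5 = 5 (b=5); 5→6: 6 = 6; 6−1 = 5
i=3: 5 = 5 (b=6); 6→7: 5 = 5; 5−1 = 4
i=4: 4 = 4 (b=7); 7→8: 4 = 4; 4−1 = 3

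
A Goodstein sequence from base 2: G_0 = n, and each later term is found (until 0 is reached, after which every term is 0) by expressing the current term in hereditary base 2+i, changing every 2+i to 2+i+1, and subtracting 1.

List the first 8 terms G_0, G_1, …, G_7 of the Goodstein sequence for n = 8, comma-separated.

8, 80, 553, 6310, 93395, 1647195, 33554571, 774841151

i=0: 8 = 2^(2 + 1) (b=2); 2→3: 3^(3 + 1) = 81; 81−1 = 80
i=1: 80 = 2·3^3 + 2·3^2 + 2·3 + 2 (b=3); 3→4: 2·4^4 + 2·4^2 + 2·4 + 2 = 554; 554−1 = 553
i=2: 553 = 2·4^4 + 2·4^2 + 2·4 + 1 (b=4); 4→5: 2·5^5 + 2·5^2 + 2·5 + 1 = 6311; 6311−1 = 6310
i=3: 6310 = 2·5^5 + 2·5^2 + 2·5 (b=5); 5→6: 2·6^6 + 2·6^2 + 2·6 = 93396; 93396−1 = 93395
i=4: 93395 = 2·6^6 + 2·6^2 + 6 + 5 (b=6); 6→7: 2·7^7 + 2·7^2 + 7 + 5 = 1647196; 1647196−1 = 1647195
i=5: 1647195 = 2·7^7 + 2·7^2 + 7 + 4 (b=7); 7→8: 2·8^8 + 2·8^2 + 8 + 4 = 33554572; 33554572−1 = 33554571
i=6: 33554571 = 2·8^8 + 2·8^2 + 8 + 3 (b=8); 8→9: 2·9^9 + 2·9^2 + 9 + 3 = 774841152; 774841152−1 = 774841151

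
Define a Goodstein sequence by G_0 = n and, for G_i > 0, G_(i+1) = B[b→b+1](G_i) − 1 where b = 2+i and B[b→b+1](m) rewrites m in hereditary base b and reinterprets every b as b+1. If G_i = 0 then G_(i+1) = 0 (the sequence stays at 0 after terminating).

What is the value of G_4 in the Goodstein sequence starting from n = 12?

280019

12 —HB2→ 2^(2 + 1) + 2^2 —bump→ 3^(3 + 1) + 3^3 = 108 —(−1)→ 107
107 —HB3→ 3^(3 + 1) + 2·3^2 + 2·3 + 2 —bump→ 4^(4 + 1) + 2·4^2 + 2·4 + 2 = 1066 —(−1)→ 1065
1065 —HB4→ 4^(4 + 1) + 2·4^2 + 2·4 + 1 —bump→ 5^(5 + 1) + 2·5^2 + 2·5 + 1 = 15686 —(−1)→ 15685
15685 —HB5→ 5^(5 + 1) + 2·5^2 + 2·5 —bump→ 6^(6 + 1) + 2·6^2 + 2·6 = 280020 —(−1)→ 280019
280019 —HB6→ 6^(6 + 1) + 2·6^2 + 6 + 5 —bump→ 7^(7 + 1) + 2·7^2 + 7 + 5 = 5764911 —(−1)→ 5764910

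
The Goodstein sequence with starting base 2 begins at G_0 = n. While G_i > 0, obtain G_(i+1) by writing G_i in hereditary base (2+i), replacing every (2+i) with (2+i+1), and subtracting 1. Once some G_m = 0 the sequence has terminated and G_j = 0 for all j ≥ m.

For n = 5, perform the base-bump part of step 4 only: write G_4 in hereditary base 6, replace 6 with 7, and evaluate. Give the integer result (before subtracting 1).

i=0: 5 = 2^2 + 1 (b=2); 2→3: 3^3 + 1 = 28; 28−1 = 27
i=1: 27 = 3^3 (b=3); 3→4: 4^4 = 256; 256−1 = 255
i=2: 255 = 3·4^3 + 3·4^2 + 3·4 + 3 (b=4); 4→5: 3·5^3 + 3·5^2 + 3·5 + 3 = 468; 468−1 = 467
i=3: 467 = 3·5^3 + 3·5^2 + 3·5 + 2 (b=5); 5→6: 3·6^3 + 3·6^2 + 3·6 + 2 = 776; 776−1 = 775
i=4: 775 = 3·6^3 + 3·6^2 + 3·6 + 1 (b=6); 6→7: 3·7^3 + 3·7^2 + 3·7 + 1 = 1198; 1198−1 = 1197

1198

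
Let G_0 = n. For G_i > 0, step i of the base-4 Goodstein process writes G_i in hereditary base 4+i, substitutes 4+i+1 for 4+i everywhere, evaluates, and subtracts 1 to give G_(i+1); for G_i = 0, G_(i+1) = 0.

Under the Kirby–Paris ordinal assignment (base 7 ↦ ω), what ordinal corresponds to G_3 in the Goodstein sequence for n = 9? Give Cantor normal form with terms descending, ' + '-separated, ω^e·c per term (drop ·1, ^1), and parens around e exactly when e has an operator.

(0) 9|_4 = 2·4 + 1 ↦ 2·5 + 1|_5 = 11 ⇒ 10
(1) 10|_5 = 2·5 ↦ 2·6|_6 = 12 ⇒ 11
(2) 11|_6 = 6 + 5 ↦ 7 + 5|_7 = 12 ⇒ 11
(3) 11|_7 = 7 + 4 ↦ 8 + 4|_8 = 12 ⇒ 11

ω + 4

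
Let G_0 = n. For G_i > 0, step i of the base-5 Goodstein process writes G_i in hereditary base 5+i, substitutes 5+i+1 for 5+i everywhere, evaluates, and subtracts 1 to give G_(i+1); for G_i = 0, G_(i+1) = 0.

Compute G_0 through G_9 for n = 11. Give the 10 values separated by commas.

11, 12, 13, 13, 13, 13, 13, 13, 13, 13

base 5: 11 = 2·5 + 1; at 6: 2·6 + 1 = 13; next = 12
base 6: 12 = 2·6; at 7: 2·7 = 14; next = 13
base 7: 13 = 7 + 6; at 8: 8 + 6 = 14; next = 13
base 8: 13 = 8 + 5; at 9: 9 + 5 = 14; next = 13
base 9: 13 = 9 + 4; at 10: 10 + 4 = 14; next = 13
base 10: 13 = 10 + 3; at 11: 11 + 3 = 14; next = 13
base 11: 13 = 11 + 2; at 12: 12 + 2 = 14; next = 13
base 12: 13 = 12 + 1; at 13: 13 + 1 = 14; next = 13
base 13: 13 = 13; at 14: 14 = 14; next = 13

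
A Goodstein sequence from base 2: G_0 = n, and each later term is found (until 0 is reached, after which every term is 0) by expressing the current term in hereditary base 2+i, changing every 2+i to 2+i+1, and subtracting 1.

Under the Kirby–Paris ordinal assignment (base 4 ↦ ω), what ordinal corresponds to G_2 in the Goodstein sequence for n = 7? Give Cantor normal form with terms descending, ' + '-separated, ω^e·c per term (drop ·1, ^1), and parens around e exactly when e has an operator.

base 2: 7 = 2^2 + 2 + 1; at 3: 3^3 + 3 + 1 = 31; next = 30
base 3: 30 = 3^3 + 3; at 4: 4^4 + 4 = 260; next = 259
base 4: 259 = 4^4 + 3; at 5: 5^5 + 3 = 3128; next = 3127

ω^ω + 3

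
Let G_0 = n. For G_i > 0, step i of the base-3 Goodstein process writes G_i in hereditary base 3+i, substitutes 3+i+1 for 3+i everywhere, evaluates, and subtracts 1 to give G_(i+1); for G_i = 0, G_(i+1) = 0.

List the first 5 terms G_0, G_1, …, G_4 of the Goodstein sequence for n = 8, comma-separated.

8, 9, 10, 11, 11

(0) 8|_3 = 2·3 + 2 ↦ 2·4 + 2|_4 = 10 ⇒ 9
(1) 9|_4 = 2·4 + 1 ↦ 2·5 + 1|_5 = 11 ⇒ 10
(2) 10|_5 = 2·5 ↦ 2·6|_6 = 12 ⇒ 11
(3) 11|_6 = 6 + 5 ↦ 7 + 5|_7 = 12 ⇒ 11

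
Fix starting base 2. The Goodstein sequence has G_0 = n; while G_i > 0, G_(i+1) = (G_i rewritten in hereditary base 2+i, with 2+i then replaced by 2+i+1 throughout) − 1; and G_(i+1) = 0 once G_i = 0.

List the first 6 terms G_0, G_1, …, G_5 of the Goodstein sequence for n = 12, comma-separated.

12, 107, 1065, 15685, 280019, 5764910

base 2: 12 = 2^(2 + 1) + 2^2; at 3: 3^(3 + 1) + 3^3 = 108; next = 107
base 3: 107 = 3^(3 + 1) + 2·3^2 + 2·3 + 2; at 4: 4^(4 + 1) + 2·4^2 + 2·4 + 2 = 1066; next = 1065
base 4: 1065 = 4^(4 + 1) + 2·4^2 + 2·4 + 1; at 5: 5^(5 + 1) + 2·5^2 + 2·5 + 1 = 15686; next = 15685
base 5: 15685 = 5^(5 + 1) + 2·5^2 + 2·5; at 6: 6^(6 + 1) + 2·6^2 + 2·6 = 280020; next = 280019
base 6: 280019 = 6^(6 + 1) + 2·6^2 + 6 + 5; at 7: 7^(7 + 1) + 2·7^2 + 7 + 5 = 5764911; next = 5764910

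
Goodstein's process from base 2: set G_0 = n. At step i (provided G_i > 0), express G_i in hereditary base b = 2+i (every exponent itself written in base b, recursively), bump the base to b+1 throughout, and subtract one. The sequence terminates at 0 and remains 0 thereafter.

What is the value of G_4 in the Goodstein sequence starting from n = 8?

G_0=8  [base 2] 2^(2 + 1)  →[2↦3]→  3^(3 + 1) = 81  −1 ⇒ G_1=80
G_1=80  [base 3] 2·3^3 + 2·3^2 + 2·3 + 2  →[3↦4]→  2·4^4 + 2·4^2 + 2·4 + 2 = 554  −1 ⇒ G_2=553
G_2=553  [base 4] 2·4^4 + 2·4^2 + 2·4 + 1  →[4↦5]→  2·5^5 + 2·5^2 + 2·5 + 1 = 6311  −1 ⇒ G_3=6310
G_3=6310  [base 5] 2·5^5 + 2·5^2 + 2·5  →[5↦6]→  2·6^6 + 2·6^2 + 2·6 = 93396  −1 ⇒ G_4=93395
G_4=93395  [base 6] 2·6^6 + 2·6^2 + 6 + 5  →[6↦7]→  2·7^7 + 2·7^2 + 7 + 5 = 1647196  −1 ⇒ G_5=1647195

93395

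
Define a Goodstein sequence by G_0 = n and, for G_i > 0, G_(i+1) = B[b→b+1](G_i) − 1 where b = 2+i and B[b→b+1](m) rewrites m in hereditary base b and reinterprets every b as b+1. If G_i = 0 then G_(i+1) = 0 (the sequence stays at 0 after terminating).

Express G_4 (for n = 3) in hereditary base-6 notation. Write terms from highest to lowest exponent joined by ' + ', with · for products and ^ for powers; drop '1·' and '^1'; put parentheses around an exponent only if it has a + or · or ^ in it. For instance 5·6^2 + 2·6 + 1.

1

G_0 = 3. HB_2(3) = 2 + 1. Bump = 4. G_1 = 3.
G_1 = 3. HB_3(3) = 3. Bump = 4. G_2 = 3.
G_2 = 3. HB_4(3) = 3. Bump = 3. G_3 = 2.
G_3 = 2. HB_5(2) = 2. Bump = 2. G_4 = 1.
G_4 = 1. HB_6(1) = 1. Bump = 1. G_5 = 0.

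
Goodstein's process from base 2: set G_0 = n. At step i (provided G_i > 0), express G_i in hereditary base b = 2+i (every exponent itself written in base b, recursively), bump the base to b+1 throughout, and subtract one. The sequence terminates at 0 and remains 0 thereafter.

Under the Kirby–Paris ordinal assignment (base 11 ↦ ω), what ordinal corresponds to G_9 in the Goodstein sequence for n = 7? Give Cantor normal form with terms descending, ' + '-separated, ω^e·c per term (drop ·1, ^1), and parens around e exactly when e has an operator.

7 —HB2→ 2^2 + 2 + 1 —bump→ 3^3 + 3 + 1 = 31 —(−1)→ 30
30 —HB3→ 3^3 + 3 —bump→ 4^4 + 4 = 260 —(−1)→ 259
259 —HB4→ 4^4 + 3 —bump→ 5^5 + 3 = 3128 —(−1)→ 3127
3127 —HB5→ 5^5 + 2 —bump→ 6^6 + 2 = 46658 —(−1)→ 46657
46657 —HB6→ 6^6 + 1 —bump→ 7^7 + 1 = 823544 —(−1)→ 823543
823543 —HB7→ 7^7 —bump→ 8^8 = 16777216 —(−1)→ 16777215
16777215 —HB8→ 7·8^7 + 7·8^6 + 7·8^5 + 7·8^4 + 7·8^3 + 7·8^2 + 7·8 + 7 —bump→ 7·9^7 + 7·9^6 + 7·9^5 + 7·9^4 + 7·9^3 + 7·9^2 + 7·9 + 7 = 37665880 —(−1)→ 37665879
37665879 —HB9→ 7·9^7 + 7·9^6 + 7·9^5 + 7·9^4 + 7·9^3 + 7·9^2 + 7·9 + 6 —bump→ 7·10^7 + 7·10^6 + 7·10^5 + 7·10^4 + 7·10^3 + 7·10^2 + 7·10 + 6 = 77777776 —(−1)→ 77777775
77777775 —HB10→ 7·10^7 + 7·10^6 + 7·10^5 + 7·10^4 + 7·10^3 + 7·10^2 + 7·10 + 5 —bump→ 7·11^7 + 7·11^6 + 7·11^5 + 7·11^4 + 7·11^3 + 7·11^2 + 7·11 + 5 = 150051214 —(−1)→ 150051213

ω^7·7 + ω^6·7 + ω^5·7 + ω^4·7 + ω^3·7 + ω^2·7 + ω·7 + 4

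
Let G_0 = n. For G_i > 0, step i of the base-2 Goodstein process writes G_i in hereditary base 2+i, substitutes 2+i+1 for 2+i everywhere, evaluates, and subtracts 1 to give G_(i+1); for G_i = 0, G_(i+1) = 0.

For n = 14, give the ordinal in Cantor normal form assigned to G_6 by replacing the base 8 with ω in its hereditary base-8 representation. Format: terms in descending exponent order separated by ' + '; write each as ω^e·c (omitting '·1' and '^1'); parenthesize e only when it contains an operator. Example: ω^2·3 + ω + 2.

ω^(ω + 1) + ω^5·5 + ω^4·5 + ω^3·5 + ω^2·5 + ω·5 + 3

base 2: 14 = 2^(2 + 1) + 2^2 + 2; at 3: 3^(3 + 1) + 3^3 + 3 = 111; next = 110
base 3: 110 = 3^(3 + 1) + 3^3 + 2; at 4: 4^(4 + 1) + 4^4 + 2 = 1282; next = 1281
base 4: 1281 = 4^(4 + 1) + 4^4 + 1; at 5: 5^(5 + 1) + 5^5 + 1 = 18751; next = 18750
base 5: 18750 = 5^(5 + 1) + 5^5; at 6: 6^(6 + 1) + 6^6 = 326592; next = 326591
base 6: 326591 = 6^(6 + 1) + 5·6^5 + 5·6^4 + 5·6^3 + 5·6^2 + 5·6 + 5; at 7: 7^(7 + 1) + 5·7^5 + 5·7^4 + 5·7^3 + 5·7^2 + 5·7 + 5 = 5862841; next = 5862840
base 7: 5862840 = 7^(7 + 1) + 5·7^5 + 5·7^4 + 5·7^3 + 5·7^2 + 5·7 + 4; at 8: 8^(8 + 1) + 5·8^5 + 5·8^4 + 5·8^3 + 5·8^2 + 5·8 + 4 = 134404972; next = 134404971
base 8: 134404971 = 8^(8 + 1) + 5·8^5 + 5·8^4 + 5·8^3 + 5·8^2 + 5·8 + 3; at 9: 9^(9 + 1) + 5·9^5 + 5·9^4 + 5·9^3 + 5·9^2 + 5·9 + 3 = 3487116549; next = 3487116548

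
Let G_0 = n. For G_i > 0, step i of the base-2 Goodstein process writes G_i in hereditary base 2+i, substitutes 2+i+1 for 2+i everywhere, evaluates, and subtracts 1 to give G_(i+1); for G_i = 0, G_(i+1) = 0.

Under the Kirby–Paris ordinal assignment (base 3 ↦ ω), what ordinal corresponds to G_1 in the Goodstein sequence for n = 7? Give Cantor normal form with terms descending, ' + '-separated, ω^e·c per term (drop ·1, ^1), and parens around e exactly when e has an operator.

G_0=7  [base 2] 2^2 + 2 + 1  →[2↦3]→  3^3 + 3 + 1 = 31  −1 ⇒ G_1=30
G_1=30  [base 3] 3^3 + 3  →[3↦4]→  4^4 + 4 = 260  −1 ⇒ G_2=259

ω^ω + ω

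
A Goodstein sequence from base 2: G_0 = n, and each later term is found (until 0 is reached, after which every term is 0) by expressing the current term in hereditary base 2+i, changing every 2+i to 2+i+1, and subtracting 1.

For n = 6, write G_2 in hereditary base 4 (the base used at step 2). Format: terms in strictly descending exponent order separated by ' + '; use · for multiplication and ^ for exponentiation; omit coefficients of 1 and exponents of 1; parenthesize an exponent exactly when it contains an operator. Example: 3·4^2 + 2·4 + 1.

4^4 + 1

base 2: 6 = 2^2 + 2; at 3: 3^3 + 3 = 30; next = 29
base 3: 29 = 3^3 + 2; at 4: 4^4 + 2 = 258; next = 257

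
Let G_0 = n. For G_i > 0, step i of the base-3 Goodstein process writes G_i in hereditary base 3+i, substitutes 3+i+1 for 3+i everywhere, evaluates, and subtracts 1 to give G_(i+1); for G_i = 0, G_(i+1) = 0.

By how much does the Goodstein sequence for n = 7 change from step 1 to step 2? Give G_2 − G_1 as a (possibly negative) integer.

(0) 7|_3 = 2·3 + 1 ↦ 2·4 + 1|_4 = 9 ⇒ 8
(1) 8|_4 = 2·4 ↦ 2·5|_5 = 10 ⇒ 9

1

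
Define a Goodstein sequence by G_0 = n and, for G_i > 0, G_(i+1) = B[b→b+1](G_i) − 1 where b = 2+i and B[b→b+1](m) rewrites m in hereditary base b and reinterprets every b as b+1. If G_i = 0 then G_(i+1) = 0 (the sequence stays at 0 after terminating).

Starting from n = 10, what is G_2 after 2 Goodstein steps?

1025

G_0 = 10. HB_2(10) = 2^(2 + 1) + 2. Bump = 84. G_1 = 83.
G_1 = 83. HB_3(83) = 3^(3 + 1) + 2. Bump = 1026. G_2 = 1025.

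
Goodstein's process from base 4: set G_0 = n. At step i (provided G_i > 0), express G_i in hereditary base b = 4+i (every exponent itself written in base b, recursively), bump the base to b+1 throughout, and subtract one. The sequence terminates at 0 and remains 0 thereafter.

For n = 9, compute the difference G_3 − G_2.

0

i=0: 9 = 2·4 + 1 (b=4); 4→5: 2·5 + 1 = 11; 11−1 = 10
i=1: 10 = 2·5 (b=5); 5→6: 2·6 = 12; 12−1 = 11
i=2: 11 = 6 + 5 (b=6); 6→7: 7 + 5 = 12; 12−1 = 11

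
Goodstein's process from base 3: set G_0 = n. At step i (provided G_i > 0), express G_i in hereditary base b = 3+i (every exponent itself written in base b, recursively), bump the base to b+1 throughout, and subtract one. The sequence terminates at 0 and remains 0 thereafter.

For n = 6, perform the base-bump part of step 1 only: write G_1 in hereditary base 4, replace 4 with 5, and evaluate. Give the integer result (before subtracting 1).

base 3: 6 = 2·3; at 4: 2·4 = 8; next = 7
base 4: 7 = 4 + 3; at 5: 5 + 3 = 8; next = 7

8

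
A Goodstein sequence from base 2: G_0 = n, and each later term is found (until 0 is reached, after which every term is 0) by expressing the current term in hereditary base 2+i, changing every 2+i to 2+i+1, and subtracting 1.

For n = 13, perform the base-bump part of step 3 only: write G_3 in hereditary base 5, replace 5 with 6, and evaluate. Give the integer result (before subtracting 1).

280712

(0) 13|_2 = 2^(2 + 1) + 2^2 + 1 ↦ 3^(3 + 1) + 3^3 + 1|_3 = 109 ⇒ 108
(1) 108|_3 = 3^(3 + 1) + 3^3 ↦ 4^(4 + 1) + 4^4|_4 = 1280 ⇒ 1279
(2) 1279|_4 = 4^(4 + 1) + 3·4^3 + 3·4^2 + 3·4 + 3 ↦ 5^(5 + 1) + 3·5^3 + 3·5^2 + 3·5 + 3|_5 = 16093 ⇒ 16092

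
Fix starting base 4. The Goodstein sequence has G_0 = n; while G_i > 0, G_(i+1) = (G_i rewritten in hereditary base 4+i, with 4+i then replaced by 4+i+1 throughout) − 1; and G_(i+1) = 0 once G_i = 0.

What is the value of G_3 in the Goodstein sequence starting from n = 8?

9

G_0 = 8. HB_4(8) = 2·4. Bump = 10. G_1 = 9.
G_1 = 9. HB_5(9) = 5 + 4. Bump = 10. G_2 = 9.
G_2 = 9. HB_6(9) = 6 + 3. Bump = 10. G_3 = 9.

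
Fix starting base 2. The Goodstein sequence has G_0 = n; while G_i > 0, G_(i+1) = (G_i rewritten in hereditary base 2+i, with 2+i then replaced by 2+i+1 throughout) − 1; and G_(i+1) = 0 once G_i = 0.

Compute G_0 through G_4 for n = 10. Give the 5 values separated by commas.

10, 83, 1025, 15625, 279935

[0] 10 ≡ 2^(2 + 1) + 2 (base 2). Lift 3: 84. −1: 83.
[1] 83 ≡ 3^(3 + 1) + 2 (base 3). Lift 4: 1026. −1: 1025.
[2] 1025 ≡ 4^(4 + 1) + 1 (base 4). Lift 5: 15626. −1: 15625.
[3] 15625 ≡ 5^(5 + 1) (base 5). Lift 6: 279936. −1: 279935.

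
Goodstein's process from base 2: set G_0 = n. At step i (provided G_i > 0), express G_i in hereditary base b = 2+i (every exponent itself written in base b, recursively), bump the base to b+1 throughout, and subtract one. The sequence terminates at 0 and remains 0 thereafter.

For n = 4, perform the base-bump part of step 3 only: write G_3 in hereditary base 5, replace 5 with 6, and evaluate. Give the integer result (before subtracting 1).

step 0: 4 = 2^2; sub 3 for 2: 3^3; = 27; G_1 = 27−1 = 26
step 1: 26 = 2·3^2 + 2·3 + 2; sub 4 for 3: 2·4^2 + 2·4 + 2; = 42; G_2 = 42−1 = 41
step 2: 41 = 2·4^2 + 2·4 + 1; sub 5 for 4: 2·5^2 + 2·5 + 1; = 61; G_3 = 61−1 = 60
step 3: 60 = 2·5^2 + 2·5; sub 6 for 5: 2·6^2 + 2·6; = 84; G_4 = 84−1 = 83

84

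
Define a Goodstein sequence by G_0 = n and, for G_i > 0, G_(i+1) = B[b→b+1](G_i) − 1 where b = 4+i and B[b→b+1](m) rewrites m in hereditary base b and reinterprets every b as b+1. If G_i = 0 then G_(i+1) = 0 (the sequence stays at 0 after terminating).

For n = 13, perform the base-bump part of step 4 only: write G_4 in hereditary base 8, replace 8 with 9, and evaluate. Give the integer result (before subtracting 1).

i=0: 13 = 3·4 + 1 (b=4); 4→5: 3·5 + 1 = 16; 16−1 = 15
i=1: 15 = 3·5 (b=5); 5→6: 3·6 = 18; 18−1 = 17
i=2: 17 = 2·6 + 5 (b=6); 6→7: 2·7 + 5 = 19; 19−1 = 18
i=3: 18 = 2·7 + 4 (b=7); 7→8: 2·8 + 4 = 20; 20−1 = 19

21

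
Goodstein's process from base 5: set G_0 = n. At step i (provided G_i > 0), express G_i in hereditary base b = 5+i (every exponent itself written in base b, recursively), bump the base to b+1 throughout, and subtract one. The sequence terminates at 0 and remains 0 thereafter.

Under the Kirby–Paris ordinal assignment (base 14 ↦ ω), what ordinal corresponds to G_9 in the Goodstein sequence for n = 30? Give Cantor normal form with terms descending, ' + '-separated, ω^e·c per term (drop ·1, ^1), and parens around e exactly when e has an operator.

ω·11 + 9

[0] 30 ≡ 5^2 + 5 (base 5). Lift 6: 42. −1: 41.
[1] 41 ≡ 6^2 + 5 (base 6). Lift 7: 54. −1: 53.
[2] 53 ≡ 7^2 + 4 (base 7). Lift 8: 68. −1: 67.
[3] 67 ≡ 8^2 + 3 (base 8). Lift 9: 84. −1: 83.
[4] 83 ≡ 9^2 + 2 (base 9). Lift 10: 102. −1: 101.
[5] 101 ≡ 10^2 + 1 (base 10). Lift 11: 122. −1: 121.
[6] 121 ≡ 11^2 (base 11). Lift 12: 144. −1: 143.
[7] 143 ≡ 11·12 + 11 (base 12). Lift 13: 154. −1: 153.
[8] 153 ≡ 11·13 + 10 (base 13). Lift 14: 164. −1: 163.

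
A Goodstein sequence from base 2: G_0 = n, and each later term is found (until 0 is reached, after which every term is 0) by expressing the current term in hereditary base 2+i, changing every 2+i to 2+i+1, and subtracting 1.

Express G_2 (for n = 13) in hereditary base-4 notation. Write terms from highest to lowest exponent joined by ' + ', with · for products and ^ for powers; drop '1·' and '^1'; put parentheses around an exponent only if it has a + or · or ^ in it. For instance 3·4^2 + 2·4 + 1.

4^(4 + 1) + 3·4^3 + 3·4^2 + 3·4 + 3

(0) 13|_2 = 2^(2 + 1) + 2^2 + 1 ↦ 3^(3 + 1) + 3^3 + 1|_3 = 109 ⇒ 108
(1) 108|_3 = 3^(3 + 1) + 3^3 ↦ 4^(4 + 1) + 4^4|_4 = 1280 ⇒ 1279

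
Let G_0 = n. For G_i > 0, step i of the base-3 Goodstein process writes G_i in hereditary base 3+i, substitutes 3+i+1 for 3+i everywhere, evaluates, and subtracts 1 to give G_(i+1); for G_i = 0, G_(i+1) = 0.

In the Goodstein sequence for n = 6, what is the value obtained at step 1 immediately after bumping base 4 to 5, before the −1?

8

G_0 = 6. HB_3(6) = 2·3. Bump = 8. G_1 = 7.
G_1 = 7. HB_4(7) = 4 + 3. Bump = 8. G_2 = 7.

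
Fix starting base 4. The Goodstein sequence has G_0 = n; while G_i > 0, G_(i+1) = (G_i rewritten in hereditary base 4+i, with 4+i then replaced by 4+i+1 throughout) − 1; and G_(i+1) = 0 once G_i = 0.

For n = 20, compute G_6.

20 —HB4→ 4^2 + 4 —bump→ 5^2 + 5 = 30 —(−1)→ 29
29 —HB5→ 5^2 + 4 —bump→ 6^2 + 4 = 40 —(−1)→ 39
39 —HB6→ 6^2 + 3 —bump→ 7^2 + 3 = 52 —(−1)→ 51
51 —HB7→ 7^2 + 2 —bump→ 8^2 + 2 = 66 —(−1)→ 65
65 —HB8→ 8^2 + 1 —bump→ 9^2 + 1 = 82 —(−1)→ 81
81 —HB9→ 9^2 —bump→ 10^2 = 100 —(−1)→ 99

99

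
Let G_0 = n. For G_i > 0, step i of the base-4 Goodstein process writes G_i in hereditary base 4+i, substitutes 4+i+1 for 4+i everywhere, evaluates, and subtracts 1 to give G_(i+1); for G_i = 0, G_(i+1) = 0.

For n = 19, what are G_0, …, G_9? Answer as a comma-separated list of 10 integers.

19 —HB4→ 4^2 + 3 —bump→ 5^2 + 3 = 28 —(−1)→ 27
27 —HB5→ 5^2 + 2 —bump→ 6^2 + 2 = 38 —(−1)→ 37
37 —HB6→ 6^2 + 1 —bump→ 7^2 + 1 = 50 —(−1)→ 49
49 —HB7→ 7^2 —bump→ 8^2 = 64 —(−1)→ 63
63 —HB8→ 7·8 + 7 —bump→ 7·9 + 7 = 70 —(−1)→ 69
69 —HB9→ 7·9 + 6 —bump→ 7·10 + 6 = 76 —(−1)→ 75
75 —HB10→ 7·10 + 5 —bump→ 7·11 + 5 = 82 —(−1)→ 81
81 —HB11→ 7·11 + 4 —bump→ 7·12 + 4 = 88 —(−1)→ 87
87 —HB12→ 7·12 + 3 —bump→ 7·13 + 3 = 94 —(−1)→ 93

19, 27, 37, 49, 63, 69, 75, 81, 87, 93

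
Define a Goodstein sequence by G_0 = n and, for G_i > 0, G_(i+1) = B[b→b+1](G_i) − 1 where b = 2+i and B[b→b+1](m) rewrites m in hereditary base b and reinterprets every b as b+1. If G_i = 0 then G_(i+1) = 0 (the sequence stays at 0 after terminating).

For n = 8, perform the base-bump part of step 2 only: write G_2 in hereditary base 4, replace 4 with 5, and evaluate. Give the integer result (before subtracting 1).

i=0: 8 = 2^(2 + 1) (b=2); 2→3: 3^(3 + 1) = 81; 81−1 = 80
i=1: 80 = 2·3^3 + 2·3^2 + 2·3 + 2 (b=3); 3→4: 2·4^4 + 2·4^2 + 2·4 + 2 = 554; 554−1 = 553
i=2: 553 = 2·4^4 + 2·4^2 + 2·4 + 1 (b=4); 4→5: 2·5^5 + 2·5^2 + 2·5 + 1 = 6311; 6311−1 = 6310

6311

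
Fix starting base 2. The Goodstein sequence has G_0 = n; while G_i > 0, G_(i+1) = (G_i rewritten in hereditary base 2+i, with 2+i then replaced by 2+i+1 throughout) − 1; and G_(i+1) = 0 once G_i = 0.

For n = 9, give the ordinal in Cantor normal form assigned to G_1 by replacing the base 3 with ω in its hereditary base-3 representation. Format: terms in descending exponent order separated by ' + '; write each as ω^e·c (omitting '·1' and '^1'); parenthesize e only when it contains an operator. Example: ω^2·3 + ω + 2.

G_0 = 9. HB_2(9) = 2^(2 + 1) + 1. Bump = 82. G_1 = 81.
G_1 = 81. HB_3(81) = 3^(3 + 1). Bump = 1024. G_2 = 1023.

ω^(ω + 1)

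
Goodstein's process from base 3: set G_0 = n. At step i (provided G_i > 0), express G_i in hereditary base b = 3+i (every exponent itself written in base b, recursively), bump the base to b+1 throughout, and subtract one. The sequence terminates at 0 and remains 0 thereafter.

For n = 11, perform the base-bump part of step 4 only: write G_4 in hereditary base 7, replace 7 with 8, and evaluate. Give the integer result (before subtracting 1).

44

[0] 11 ≡ 3^2 + 2 (base 3). Lift 4: 18. −1: 17.
[1] 17 ≡ 4^2 + 1 (base 4). Lift 5: 26. −1: 25.
[2] 25 ≡ 5^2 (base 5). Lift 6: 36. −1: 35.
[3] 35 ≡ 5·6 + 5 (base 6). Lift 7: 40. −1: 39.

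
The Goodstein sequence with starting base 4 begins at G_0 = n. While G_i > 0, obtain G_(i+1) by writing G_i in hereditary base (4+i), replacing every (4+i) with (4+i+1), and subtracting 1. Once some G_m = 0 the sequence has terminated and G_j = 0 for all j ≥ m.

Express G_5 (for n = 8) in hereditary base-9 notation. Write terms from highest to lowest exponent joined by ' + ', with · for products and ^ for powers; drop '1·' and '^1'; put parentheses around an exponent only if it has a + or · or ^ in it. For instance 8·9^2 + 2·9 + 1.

step 0: 8 = 2·4; sub 5 for 4: 2·5; = 10; G_1 = 10−1 = 9
step 1: 9 = 5 + 4; sub 6 for 5: 6 + 4; = 10; G_2 = 10−1 = 9
step 2: 9 = 6 + 3; sub 7 for 6: 7 + 3; = 10; G_3 = 10−1 = 9
step 3: 9 = 7 + 2; sub 8 for 7: 8 + 2; = 10; G_4 = 10−1 = 9
step 4: 9 = 8 + 1; sub 9 for 8: 9 + 1; = 10; G_5 = 10−1 = 9
step 5: 9 = 9; sub 10 for 9: 10; = 10; G_6 = 10−1 = 9

9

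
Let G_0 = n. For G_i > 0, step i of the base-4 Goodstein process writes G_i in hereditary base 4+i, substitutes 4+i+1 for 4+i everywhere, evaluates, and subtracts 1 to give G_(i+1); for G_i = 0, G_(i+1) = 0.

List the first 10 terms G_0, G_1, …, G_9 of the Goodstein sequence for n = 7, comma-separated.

7, 7, 7, 7, 7, 6, 5, 4, 3, 2

7 —HB4→ 4 + 3 —bump→ 5 + 3 = 8 —(−1)→ 7
7 —HB5→ 5 + 2 —bump→ 6 + 2 = 8 —(−1)→ 7
7 —HB6→ 6 + 1 —bump→ 7 + 1 = 8 —(−1)→ 7
7 —HB7→ 7 —bump→ 8 = 8 —(−1)→ 7
7 —HB8→ 7 —bump→ 7 = 7 —(−1)→ 6
6 —HB9→ 6 —bump→ 6 = 6 —(−1)→ 5
5 —HB10→ 5 —bump→ 5 = 5 —(−1)→ 4
4 —HB11→ 4 —bump→ 4 = 4 —(−1)→ 3
3 —HB12→ 3 —bump→ 3 = 3 —(−1)→ 2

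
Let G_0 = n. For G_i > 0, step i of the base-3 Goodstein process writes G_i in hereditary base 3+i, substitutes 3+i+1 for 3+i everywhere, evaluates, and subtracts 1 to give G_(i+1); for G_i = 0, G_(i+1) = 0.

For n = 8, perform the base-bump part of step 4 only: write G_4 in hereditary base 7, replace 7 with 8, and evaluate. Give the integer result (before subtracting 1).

12

G_0 = 8. HB_3(8) = 2·3 + 2. Bump = 10. G_1 = 9.
G_1 = 9. HB_4(9) = 2·4 + 1. Bump = 11. G_2 = 10.
G_2 = 10. HB_5(10) = 2·5. Bump = 12. G_3 = 11.
G_3 = 11. HB_6(11) = 6 + 5. Bump = 12. G_4 = 11.
G_4 = 11. HB_7(11) = 7 + 4. Bump = 12. G_5 = 11.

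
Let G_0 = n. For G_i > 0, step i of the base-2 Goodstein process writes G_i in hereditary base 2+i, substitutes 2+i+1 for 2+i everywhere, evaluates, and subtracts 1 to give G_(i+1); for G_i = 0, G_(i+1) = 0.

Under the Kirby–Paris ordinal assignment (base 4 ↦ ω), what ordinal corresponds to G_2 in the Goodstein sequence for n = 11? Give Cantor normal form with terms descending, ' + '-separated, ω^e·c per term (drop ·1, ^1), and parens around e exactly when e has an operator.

G_0=11  [base 2] 2^(2 + 1) + 2 + 1  →[2↦3]→  3^(3 + 1) + 3 + 1 = 85  −1 ⇒ G_1=84
G_1=84  [base 3] 3^(3 + 1) + 3  →[3↦4]→  4^(4 + 1) + 4 = 1028  −1 ⇒ G_2=1027
G_2=1027  [base 4] 4^(4 + 1) + 3  →[4↦5]→  5^(5 + 1) + 3 = 15628  −1 ⇒ G_3=15627

ω^(ω + 1) + 3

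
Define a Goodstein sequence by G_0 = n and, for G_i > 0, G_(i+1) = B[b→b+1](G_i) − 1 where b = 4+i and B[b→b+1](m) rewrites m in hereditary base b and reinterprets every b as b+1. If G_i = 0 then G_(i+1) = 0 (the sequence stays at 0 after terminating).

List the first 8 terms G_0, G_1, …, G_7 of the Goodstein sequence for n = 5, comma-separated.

5 —HB4→ 4 + 1 —bump→ 5 + 1 = 6 —(−1)→ 5
5 —HB5→ 5 —bump→ 6 = 6 —(−1)→ 5
5 —HB6→ 5 —bump→ 5 = 5 —(−1)→ 4
4 —HB7→ 4 —bump→ 4 = 4 —(−1)→ 3
3 —HB8→ 3 —bump→ 3 = 3 —(−1)→ 2
2 —HB9→ 2 —bump→ 2 = 2 —(−1)→ 1
1 —HB10→ 1 —bump→ 1 = 1 —(−1)→ 0

5, 5, 5, 4, 3, 2, 1, 0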